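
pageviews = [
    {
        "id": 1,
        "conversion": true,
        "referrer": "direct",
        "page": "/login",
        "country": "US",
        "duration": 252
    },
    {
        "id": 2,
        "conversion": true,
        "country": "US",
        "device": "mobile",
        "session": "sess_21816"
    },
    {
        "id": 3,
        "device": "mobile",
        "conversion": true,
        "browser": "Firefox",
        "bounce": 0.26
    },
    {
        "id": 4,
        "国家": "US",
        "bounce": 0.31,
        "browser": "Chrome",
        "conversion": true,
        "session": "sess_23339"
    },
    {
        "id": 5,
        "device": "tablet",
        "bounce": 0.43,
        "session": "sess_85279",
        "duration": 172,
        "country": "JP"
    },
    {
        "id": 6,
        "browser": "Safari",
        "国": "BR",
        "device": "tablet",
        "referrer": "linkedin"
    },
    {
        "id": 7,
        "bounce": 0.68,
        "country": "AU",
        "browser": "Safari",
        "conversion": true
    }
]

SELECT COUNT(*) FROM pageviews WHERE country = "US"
2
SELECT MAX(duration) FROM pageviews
252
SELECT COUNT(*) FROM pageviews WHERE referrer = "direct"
1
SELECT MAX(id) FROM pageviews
7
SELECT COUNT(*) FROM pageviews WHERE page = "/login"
1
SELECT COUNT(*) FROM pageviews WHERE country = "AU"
1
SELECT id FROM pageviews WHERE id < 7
[1, 2, 3, 4, 5, 6]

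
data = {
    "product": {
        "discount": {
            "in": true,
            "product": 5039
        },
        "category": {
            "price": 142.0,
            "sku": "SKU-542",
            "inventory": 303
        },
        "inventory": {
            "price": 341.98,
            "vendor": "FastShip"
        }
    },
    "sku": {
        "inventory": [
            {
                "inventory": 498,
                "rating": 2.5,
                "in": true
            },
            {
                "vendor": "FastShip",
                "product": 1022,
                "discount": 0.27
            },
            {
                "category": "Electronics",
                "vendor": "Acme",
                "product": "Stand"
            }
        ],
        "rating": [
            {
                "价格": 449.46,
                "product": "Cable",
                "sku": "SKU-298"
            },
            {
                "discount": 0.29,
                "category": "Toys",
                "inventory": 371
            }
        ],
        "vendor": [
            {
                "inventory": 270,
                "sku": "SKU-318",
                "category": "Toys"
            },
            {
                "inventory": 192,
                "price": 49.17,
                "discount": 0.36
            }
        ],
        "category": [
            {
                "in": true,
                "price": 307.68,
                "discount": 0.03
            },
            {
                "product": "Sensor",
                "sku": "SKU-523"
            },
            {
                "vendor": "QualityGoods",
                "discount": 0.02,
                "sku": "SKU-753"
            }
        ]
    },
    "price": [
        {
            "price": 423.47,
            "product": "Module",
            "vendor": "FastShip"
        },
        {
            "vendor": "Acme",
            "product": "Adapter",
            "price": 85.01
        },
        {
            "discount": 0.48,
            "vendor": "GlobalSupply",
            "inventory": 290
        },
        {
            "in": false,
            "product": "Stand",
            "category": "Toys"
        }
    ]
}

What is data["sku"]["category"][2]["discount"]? 0.02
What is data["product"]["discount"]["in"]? True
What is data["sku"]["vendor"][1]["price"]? 49.17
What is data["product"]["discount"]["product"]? 5039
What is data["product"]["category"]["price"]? 142.0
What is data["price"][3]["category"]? "Toys"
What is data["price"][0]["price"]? 423.47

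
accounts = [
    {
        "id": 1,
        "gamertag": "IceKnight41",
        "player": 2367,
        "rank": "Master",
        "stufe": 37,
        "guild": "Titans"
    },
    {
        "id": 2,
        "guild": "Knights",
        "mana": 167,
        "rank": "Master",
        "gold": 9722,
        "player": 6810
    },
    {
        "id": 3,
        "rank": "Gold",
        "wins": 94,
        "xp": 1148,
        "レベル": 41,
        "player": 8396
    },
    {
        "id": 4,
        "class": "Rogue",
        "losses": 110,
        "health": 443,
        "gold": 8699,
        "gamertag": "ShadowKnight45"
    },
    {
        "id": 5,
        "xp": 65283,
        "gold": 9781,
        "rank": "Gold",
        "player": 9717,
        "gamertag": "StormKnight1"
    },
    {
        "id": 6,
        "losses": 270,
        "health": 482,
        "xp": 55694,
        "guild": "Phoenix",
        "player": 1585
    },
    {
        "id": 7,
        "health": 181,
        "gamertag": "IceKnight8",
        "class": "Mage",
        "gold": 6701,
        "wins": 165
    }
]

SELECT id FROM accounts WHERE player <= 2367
[1, 6]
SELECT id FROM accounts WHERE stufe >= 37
[1]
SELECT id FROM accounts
[1, 2, 3, 4, 5, 6, 7]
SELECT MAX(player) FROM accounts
9717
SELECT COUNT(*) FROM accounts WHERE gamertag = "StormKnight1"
1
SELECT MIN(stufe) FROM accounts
37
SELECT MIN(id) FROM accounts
1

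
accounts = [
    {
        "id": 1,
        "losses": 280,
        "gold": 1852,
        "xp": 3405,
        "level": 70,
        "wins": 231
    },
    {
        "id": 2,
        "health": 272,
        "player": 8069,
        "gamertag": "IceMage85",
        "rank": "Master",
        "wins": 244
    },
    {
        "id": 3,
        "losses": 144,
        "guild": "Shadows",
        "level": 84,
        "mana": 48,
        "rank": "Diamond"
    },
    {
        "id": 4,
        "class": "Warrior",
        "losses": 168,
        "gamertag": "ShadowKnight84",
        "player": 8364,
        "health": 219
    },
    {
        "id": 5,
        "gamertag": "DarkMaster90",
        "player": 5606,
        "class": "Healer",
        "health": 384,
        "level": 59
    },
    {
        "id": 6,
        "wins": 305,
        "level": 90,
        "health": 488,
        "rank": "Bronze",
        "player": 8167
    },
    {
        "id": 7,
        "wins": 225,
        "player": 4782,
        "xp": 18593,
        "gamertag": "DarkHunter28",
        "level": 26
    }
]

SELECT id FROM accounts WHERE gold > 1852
[]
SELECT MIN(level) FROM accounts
26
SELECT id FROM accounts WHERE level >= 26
[1, 3, 5, 6, 7]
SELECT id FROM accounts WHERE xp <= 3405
[1]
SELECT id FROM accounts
[1, 2, 3, 4, 5, 6, 7]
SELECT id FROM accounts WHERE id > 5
[6, 7]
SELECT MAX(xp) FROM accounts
18593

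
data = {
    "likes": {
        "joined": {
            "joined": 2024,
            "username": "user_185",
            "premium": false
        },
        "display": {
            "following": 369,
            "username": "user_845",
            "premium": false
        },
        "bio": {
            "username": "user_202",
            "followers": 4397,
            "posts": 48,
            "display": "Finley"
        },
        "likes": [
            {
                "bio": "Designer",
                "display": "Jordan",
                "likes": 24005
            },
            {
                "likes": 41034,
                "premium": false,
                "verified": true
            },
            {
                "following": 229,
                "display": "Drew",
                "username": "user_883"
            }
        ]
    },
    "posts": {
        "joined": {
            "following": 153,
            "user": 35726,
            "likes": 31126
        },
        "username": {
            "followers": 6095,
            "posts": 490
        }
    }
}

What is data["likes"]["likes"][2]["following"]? 229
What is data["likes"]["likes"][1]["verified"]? True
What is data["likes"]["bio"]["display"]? "Finley"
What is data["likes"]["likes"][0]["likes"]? 24005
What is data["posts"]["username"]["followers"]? 6095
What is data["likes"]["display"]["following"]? 369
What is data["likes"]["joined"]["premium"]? False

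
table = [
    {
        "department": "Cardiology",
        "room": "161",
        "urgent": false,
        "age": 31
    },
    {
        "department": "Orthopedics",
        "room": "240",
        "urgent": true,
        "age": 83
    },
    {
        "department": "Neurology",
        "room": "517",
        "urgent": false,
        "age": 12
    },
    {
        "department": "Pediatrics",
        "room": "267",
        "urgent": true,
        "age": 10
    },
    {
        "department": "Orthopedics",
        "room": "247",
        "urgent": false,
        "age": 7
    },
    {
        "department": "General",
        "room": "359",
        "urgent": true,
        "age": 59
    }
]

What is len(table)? 6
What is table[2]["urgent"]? False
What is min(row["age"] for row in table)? 7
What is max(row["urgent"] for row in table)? True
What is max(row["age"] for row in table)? 83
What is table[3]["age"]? 10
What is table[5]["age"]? 59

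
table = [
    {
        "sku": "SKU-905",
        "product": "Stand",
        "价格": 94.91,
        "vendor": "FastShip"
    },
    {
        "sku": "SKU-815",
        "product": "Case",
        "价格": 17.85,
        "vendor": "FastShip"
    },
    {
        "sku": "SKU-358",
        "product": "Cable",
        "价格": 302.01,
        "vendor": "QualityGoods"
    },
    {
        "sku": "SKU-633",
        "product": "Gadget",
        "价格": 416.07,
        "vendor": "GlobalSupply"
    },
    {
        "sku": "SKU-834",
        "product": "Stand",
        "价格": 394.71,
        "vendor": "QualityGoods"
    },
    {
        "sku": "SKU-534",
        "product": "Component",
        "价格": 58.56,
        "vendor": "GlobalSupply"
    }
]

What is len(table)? 6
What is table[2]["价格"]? 302.01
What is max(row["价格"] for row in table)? 416.07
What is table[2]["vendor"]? "QualityGoods"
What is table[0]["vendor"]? "FastShip"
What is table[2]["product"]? "Cable"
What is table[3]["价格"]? 416.07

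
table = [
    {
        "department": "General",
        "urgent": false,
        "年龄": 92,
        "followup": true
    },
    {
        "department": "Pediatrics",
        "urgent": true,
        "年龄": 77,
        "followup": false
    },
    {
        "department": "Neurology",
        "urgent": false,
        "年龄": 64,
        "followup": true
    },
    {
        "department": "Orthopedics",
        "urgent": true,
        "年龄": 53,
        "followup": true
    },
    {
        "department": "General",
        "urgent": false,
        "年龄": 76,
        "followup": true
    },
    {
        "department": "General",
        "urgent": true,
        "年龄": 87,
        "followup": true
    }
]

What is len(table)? 6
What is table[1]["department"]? "Pediatrics"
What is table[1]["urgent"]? True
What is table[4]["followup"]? True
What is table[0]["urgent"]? False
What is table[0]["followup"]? True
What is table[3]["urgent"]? True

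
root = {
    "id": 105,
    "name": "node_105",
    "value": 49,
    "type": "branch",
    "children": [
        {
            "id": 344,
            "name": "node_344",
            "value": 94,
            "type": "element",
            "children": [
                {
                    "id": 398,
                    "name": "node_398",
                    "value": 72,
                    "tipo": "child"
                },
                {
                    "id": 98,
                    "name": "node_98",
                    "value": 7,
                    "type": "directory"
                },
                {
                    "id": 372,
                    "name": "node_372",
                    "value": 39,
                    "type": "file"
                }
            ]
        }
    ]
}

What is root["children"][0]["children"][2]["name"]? "node_372"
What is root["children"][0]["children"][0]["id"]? 398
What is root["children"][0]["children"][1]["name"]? "node_98"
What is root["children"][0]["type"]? "element"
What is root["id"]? 105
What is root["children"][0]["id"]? 344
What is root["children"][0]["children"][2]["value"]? 39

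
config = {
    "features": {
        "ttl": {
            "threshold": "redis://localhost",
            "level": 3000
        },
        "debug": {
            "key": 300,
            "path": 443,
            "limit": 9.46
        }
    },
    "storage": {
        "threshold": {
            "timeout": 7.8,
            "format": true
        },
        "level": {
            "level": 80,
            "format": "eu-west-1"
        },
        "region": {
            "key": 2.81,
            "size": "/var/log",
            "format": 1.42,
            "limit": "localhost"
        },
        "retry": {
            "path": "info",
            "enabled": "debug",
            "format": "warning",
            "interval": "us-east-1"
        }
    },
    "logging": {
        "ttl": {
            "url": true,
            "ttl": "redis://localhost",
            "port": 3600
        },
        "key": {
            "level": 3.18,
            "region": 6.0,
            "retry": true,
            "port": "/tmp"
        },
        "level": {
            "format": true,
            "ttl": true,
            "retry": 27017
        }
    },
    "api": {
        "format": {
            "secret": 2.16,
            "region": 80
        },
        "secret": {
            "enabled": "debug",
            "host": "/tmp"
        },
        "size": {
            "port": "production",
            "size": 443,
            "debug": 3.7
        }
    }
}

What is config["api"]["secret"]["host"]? "/tmp"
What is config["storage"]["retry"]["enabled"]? "debug"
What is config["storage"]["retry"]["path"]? "info"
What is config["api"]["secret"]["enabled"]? "debug"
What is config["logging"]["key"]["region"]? 6.0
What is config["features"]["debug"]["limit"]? 9.46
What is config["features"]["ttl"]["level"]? 3000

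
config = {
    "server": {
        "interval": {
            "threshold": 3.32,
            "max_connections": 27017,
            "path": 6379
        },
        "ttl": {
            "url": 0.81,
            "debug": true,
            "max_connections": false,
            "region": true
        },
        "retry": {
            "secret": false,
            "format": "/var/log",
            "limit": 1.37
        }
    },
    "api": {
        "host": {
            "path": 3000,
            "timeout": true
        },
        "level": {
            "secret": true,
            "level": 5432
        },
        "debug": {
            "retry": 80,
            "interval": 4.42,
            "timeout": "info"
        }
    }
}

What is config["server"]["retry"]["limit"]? 1.37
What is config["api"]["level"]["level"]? 5432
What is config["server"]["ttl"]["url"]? 0.81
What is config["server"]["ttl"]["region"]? True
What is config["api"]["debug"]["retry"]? 80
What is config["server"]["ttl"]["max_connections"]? False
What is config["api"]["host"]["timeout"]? True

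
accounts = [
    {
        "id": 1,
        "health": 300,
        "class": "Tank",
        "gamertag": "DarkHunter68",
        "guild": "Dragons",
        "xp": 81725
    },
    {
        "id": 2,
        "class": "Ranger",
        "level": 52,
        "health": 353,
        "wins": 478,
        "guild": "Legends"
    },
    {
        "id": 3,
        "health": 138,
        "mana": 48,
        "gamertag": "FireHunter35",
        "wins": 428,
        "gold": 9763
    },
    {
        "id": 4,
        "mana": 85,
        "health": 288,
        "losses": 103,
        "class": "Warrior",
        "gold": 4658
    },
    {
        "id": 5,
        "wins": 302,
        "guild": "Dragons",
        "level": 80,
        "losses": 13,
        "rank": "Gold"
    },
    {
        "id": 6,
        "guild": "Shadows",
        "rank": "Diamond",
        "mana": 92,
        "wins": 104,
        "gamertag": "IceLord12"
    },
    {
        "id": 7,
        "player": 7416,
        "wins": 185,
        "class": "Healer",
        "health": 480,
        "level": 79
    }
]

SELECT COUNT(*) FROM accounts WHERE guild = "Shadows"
1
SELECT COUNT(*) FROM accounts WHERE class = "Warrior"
1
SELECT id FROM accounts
[1, 2, 3, 4, 5, 6, 7]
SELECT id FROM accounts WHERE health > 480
[]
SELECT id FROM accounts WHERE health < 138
[]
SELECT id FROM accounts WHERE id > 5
[6, 7]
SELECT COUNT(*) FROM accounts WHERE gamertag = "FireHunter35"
1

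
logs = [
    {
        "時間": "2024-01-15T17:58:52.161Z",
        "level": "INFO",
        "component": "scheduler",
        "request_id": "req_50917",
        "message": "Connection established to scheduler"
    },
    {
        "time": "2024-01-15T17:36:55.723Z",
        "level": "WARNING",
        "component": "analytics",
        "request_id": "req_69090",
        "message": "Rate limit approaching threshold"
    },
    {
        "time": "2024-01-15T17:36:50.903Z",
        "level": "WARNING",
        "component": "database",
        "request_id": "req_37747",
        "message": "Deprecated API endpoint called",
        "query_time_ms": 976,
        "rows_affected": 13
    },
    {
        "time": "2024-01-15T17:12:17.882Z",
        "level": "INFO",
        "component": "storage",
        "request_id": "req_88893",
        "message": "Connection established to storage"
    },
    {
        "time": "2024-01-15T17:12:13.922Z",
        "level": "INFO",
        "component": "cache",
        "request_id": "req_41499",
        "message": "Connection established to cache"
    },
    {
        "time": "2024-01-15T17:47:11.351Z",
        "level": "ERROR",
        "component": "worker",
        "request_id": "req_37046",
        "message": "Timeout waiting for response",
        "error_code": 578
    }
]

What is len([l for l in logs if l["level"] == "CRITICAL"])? 0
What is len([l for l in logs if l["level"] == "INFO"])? 3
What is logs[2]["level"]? "WARNING"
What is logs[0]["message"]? "Connection established to scheduler"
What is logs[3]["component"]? "storage"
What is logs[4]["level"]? "INFO"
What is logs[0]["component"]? "scheduler"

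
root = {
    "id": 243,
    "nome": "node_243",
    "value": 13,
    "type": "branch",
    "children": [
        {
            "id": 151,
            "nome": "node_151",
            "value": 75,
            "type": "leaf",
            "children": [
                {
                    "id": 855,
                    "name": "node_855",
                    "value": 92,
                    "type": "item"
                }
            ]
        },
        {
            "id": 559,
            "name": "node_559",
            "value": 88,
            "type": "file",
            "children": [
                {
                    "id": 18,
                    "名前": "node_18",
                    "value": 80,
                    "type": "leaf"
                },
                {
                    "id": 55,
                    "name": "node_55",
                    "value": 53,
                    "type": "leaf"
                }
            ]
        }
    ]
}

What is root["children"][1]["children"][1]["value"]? 53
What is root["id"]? 243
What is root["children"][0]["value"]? 75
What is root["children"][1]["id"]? 559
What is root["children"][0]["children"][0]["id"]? 855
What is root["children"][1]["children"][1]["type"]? "leaf"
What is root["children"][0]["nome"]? "node_151"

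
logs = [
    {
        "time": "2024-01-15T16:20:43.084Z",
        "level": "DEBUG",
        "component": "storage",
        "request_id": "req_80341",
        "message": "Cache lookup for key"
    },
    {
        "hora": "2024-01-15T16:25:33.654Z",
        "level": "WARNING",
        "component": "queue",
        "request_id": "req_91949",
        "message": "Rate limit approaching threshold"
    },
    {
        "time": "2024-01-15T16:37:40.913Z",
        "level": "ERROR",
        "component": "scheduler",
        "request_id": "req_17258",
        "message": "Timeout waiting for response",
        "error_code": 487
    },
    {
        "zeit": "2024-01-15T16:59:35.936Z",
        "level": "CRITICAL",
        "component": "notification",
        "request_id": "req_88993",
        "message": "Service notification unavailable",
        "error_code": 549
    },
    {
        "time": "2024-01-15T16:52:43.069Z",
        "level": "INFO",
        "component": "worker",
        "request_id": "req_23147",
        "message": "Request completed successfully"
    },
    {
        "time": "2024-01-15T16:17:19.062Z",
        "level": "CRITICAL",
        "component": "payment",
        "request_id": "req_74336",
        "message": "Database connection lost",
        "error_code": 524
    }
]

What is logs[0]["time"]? "2024-01-15T16:20:43.084Z"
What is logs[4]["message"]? "Request completed successfully"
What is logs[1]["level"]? "WARNING"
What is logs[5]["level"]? "CRITICAL"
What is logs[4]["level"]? "INFO"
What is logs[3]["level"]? "CRITICAL"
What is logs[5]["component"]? "payment"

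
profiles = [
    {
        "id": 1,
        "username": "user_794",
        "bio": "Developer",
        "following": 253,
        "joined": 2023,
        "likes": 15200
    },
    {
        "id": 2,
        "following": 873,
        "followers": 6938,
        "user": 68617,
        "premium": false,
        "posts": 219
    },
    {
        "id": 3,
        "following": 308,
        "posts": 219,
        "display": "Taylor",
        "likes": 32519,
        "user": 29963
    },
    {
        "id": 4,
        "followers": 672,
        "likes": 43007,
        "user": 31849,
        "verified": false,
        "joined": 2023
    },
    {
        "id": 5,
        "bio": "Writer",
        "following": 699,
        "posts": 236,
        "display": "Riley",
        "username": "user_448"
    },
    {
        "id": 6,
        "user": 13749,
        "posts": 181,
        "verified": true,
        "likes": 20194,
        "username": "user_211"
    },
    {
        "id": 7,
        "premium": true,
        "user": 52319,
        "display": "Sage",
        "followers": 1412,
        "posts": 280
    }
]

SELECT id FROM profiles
[1, 2, 3, 4, 5, 6, 7]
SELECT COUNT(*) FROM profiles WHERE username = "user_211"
1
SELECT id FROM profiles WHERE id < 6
[1, 2, 3, 4, 5]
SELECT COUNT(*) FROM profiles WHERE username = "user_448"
1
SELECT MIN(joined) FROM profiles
2023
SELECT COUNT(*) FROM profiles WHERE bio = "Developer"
1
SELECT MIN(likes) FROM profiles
15200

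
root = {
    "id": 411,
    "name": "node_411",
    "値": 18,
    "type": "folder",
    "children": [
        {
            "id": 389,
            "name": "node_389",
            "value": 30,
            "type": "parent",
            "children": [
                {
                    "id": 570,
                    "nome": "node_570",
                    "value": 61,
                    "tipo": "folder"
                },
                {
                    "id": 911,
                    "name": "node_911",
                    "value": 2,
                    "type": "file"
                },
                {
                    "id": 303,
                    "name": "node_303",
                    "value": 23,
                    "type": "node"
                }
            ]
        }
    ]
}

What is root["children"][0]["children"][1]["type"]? "file"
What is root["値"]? 18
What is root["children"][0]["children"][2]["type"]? "node"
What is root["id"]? 411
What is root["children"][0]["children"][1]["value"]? 2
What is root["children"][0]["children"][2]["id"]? 303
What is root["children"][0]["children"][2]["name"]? "node_303"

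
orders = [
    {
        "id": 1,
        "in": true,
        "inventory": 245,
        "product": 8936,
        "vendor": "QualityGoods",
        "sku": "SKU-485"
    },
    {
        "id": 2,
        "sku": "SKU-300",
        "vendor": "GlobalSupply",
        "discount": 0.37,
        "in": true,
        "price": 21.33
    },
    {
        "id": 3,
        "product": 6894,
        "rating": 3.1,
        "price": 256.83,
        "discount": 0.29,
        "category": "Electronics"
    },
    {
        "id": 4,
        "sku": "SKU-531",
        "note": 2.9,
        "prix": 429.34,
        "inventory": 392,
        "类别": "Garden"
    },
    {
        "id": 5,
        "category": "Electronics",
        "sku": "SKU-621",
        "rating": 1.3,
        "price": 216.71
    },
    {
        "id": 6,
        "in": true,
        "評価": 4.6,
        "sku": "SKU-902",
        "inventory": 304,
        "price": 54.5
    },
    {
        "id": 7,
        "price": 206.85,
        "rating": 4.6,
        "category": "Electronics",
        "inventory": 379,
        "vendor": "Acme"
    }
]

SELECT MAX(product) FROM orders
8936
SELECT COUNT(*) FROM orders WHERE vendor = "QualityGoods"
1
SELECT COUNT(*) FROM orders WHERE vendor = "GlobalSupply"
1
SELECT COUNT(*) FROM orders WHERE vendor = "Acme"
1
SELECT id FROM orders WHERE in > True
[]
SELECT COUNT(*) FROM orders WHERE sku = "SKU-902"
1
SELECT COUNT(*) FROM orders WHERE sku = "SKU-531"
1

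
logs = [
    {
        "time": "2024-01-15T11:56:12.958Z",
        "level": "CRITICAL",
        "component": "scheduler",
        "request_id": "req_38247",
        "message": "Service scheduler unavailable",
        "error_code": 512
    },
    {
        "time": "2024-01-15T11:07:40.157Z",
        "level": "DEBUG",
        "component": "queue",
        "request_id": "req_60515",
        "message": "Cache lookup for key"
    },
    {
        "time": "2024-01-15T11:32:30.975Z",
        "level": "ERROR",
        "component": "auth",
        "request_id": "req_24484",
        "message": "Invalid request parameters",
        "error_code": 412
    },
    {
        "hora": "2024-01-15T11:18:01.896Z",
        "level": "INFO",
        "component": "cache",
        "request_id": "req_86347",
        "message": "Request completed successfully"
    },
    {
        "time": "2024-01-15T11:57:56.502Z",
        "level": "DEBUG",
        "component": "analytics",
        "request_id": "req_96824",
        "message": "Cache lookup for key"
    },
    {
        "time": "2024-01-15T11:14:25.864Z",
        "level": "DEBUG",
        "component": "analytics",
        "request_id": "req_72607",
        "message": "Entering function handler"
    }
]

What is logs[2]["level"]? "ERROR"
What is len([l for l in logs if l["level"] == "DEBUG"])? 3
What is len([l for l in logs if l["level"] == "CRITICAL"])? 1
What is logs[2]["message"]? "Invalid request parameters"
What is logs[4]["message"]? "Cache lookup for key"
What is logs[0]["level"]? "CRITICAL"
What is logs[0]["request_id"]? "req_38247"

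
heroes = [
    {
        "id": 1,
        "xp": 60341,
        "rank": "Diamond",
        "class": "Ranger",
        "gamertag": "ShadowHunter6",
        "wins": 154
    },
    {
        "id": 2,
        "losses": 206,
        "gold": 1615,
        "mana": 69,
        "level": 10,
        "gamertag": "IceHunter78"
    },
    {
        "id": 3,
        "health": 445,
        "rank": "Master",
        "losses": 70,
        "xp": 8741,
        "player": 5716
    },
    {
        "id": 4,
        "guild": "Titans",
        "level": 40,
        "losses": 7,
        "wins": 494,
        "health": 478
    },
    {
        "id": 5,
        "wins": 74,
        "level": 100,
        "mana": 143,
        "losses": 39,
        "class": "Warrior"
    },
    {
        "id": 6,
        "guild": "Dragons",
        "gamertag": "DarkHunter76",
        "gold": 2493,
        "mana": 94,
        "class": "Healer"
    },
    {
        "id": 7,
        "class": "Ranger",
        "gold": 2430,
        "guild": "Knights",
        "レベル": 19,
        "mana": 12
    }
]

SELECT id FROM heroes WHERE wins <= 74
[5]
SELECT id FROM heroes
[1, 2, 3, 4, 5, 6, 7]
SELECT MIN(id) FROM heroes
1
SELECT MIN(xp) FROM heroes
8741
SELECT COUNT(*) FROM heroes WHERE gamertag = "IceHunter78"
1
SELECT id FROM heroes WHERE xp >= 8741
[1, 3]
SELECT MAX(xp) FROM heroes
60341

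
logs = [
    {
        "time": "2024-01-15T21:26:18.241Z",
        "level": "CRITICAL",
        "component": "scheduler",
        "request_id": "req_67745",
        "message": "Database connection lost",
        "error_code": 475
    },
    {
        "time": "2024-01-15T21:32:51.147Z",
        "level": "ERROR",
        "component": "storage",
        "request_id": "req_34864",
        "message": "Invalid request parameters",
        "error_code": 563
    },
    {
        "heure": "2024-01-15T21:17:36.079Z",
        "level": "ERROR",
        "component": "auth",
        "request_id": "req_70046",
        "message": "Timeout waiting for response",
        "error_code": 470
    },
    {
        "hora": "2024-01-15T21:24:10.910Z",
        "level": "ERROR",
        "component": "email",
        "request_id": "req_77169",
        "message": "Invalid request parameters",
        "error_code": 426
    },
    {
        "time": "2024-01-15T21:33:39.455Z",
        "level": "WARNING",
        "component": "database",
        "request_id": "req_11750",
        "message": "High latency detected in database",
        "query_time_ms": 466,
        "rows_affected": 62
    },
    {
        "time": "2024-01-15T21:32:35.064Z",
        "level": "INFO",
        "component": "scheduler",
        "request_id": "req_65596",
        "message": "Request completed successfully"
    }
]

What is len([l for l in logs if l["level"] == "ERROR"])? 3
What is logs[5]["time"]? "2024-01-15T21:32:35.064Z"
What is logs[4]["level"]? "WARNING"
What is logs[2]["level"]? "ERROR"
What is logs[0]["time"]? "2024-01-15T21:26:18.241Z"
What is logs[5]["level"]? "INFO"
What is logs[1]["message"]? "Invalid request parameters"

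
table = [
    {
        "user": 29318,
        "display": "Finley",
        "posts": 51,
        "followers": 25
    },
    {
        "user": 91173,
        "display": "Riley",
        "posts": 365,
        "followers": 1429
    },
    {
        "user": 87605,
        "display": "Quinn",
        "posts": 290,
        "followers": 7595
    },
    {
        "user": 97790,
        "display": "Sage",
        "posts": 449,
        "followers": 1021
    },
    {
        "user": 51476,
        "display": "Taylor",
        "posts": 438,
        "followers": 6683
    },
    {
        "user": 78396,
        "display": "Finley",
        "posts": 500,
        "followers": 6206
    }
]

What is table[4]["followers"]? 6683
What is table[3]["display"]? "Sage"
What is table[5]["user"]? 78396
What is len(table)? 6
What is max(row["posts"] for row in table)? 500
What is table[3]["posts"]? 449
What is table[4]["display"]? "Taylor"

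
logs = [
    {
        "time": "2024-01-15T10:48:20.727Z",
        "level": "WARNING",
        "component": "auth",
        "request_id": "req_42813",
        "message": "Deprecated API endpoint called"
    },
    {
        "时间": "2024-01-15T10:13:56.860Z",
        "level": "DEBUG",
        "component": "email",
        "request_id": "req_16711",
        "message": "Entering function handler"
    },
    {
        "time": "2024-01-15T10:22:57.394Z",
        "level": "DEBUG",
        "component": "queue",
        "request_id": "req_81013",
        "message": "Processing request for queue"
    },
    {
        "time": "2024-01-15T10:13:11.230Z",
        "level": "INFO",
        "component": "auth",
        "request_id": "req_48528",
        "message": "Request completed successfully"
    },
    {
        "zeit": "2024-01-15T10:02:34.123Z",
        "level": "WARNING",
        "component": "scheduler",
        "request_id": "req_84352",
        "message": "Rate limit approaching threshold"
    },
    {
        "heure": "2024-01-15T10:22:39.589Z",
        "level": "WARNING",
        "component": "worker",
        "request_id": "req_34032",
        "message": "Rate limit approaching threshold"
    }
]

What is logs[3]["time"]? "2024-01-15T10:13:11.230Z"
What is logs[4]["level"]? "WARNING"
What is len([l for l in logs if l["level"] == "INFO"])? 1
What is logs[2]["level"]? "DEBUG"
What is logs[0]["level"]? "WARNING"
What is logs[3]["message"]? "Request completed successfully"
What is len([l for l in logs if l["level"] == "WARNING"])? 3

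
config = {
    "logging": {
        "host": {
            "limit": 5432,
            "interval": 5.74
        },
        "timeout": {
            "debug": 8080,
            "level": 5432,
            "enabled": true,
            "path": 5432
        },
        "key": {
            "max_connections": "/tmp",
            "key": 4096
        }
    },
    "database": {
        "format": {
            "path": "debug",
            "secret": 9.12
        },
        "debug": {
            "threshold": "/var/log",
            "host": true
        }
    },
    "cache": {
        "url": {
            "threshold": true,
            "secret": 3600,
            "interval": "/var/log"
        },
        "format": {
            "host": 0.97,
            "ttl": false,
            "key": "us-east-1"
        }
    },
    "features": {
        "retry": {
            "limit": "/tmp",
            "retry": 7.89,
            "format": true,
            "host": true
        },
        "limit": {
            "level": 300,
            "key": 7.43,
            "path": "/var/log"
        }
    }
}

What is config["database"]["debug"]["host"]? True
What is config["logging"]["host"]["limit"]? 5432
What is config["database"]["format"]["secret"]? 9.12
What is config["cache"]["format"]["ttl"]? False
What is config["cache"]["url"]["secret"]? 3600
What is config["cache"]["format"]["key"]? "us-east-1"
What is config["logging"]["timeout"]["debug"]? 8080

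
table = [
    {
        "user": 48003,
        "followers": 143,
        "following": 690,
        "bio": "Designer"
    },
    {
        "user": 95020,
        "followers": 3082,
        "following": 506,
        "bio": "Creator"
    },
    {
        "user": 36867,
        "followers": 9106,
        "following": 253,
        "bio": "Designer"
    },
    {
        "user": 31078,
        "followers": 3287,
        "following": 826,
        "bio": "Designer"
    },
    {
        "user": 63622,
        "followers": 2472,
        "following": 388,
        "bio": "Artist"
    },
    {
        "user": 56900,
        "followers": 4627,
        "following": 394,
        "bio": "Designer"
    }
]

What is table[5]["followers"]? 4627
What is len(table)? 6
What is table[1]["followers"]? 3082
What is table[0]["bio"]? "Designer"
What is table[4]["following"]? 388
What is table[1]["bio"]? "Creator"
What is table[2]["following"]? 253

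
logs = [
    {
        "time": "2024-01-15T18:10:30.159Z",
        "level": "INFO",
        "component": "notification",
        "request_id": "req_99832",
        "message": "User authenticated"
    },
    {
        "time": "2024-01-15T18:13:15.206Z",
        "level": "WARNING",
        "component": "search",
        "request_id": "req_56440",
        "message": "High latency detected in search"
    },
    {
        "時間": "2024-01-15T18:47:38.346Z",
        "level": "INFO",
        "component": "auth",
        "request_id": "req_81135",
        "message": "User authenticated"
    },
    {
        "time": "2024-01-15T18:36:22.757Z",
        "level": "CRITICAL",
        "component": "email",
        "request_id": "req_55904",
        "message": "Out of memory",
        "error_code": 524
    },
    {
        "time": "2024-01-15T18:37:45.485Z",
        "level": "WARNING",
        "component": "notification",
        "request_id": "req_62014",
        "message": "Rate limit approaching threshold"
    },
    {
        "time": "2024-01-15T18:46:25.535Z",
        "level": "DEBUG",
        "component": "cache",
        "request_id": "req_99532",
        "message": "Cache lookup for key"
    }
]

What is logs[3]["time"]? "2024-01-15T18:36:22.757Z"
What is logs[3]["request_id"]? "req_55904"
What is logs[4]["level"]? "WARNING"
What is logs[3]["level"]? "CRITICAL"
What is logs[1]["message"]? "High latency detected in search"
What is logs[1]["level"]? "WARNING"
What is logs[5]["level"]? "DEBUG"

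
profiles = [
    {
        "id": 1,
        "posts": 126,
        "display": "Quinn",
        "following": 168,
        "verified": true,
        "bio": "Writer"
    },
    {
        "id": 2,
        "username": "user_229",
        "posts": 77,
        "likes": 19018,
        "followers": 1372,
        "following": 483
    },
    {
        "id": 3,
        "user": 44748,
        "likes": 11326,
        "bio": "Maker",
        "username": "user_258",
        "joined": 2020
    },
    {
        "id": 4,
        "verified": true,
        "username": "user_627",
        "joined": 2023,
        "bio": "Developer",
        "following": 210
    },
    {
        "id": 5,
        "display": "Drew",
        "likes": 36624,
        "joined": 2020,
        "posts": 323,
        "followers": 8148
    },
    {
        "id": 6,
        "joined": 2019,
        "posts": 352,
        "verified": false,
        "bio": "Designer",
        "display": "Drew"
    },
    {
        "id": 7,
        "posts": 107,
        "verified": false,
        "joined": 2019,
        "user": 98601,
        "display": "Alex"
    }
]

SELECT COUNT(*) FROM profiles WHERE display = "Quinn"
1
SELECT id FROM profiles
[1, 2, 3, 4, 5, 6, 7]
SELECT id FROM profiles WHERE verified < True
[6, 7]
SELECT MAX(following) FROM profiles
483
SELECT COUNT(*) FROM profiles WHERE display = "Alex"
1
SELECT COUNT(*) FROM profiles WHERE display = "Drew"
2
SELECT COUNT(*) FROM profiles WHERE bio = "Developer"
1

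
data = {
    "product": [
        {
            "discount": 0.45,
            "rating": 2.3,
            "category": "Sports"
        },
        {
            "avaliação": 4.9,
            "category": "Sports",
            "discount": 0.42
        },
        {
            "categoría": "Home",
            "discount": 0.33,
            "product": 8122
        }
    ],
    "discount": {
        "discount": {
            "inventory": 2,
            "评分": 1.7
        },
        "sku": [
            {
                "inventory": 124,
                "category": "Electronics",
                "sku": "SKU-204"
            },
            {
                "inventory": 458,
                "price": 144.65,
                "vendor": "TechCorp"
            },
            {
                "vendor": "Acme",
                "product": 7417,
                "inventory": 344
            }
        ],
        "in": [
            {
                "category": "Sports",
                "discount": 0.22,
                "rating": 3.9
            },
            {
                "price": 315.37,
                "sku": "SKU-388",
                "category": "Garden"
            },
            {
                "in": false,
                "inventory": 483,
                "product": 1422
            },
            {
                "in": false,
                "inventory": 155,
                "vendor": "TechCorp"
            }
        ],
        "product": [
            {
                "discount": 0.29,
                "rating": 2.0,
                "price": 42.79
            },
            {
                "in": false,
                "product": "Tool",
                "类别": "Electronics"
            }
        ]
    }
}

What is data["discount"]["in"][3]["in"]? False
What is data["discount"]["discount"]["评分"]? 1.7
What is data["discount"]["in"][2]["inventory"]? 483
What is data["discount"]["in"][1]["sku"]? "SKU-388"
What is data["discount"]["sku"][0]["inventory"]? 124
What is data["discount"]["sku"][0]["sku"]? "SKU-204"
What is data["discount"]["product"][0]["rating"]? 2.0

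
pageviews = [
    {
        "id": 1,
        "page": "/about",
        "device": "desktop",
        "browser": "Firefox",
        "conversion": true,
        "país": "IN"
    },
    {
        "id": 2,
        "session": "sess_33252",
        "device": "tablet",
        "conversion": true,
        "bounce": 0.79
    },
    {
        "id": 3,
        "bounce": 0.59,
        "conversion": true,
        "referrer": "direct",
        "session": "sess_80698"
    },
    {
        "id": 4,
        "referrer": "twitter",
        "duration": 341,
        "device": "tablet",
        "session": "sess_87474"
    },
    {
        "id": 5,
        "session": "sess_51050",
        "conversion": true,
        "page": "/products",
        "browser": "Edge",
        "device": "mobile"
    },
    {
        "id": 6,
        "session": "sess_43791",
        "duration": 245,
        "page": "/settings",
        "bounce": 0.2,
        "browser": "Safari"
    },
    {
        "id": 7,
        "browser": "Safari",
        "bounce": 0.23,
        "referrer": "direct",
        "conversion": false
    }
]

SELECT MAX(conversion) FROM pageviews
True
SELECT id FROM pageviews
[1, 2, 3, 4, 5, 6, 7]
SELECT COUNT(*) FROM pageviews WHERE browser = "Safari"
2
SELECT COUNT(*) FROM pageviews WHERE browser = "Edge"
1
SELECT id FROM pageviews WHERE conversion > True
[]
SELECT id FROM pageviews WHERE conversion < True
[7]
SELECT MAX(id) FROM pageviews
7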